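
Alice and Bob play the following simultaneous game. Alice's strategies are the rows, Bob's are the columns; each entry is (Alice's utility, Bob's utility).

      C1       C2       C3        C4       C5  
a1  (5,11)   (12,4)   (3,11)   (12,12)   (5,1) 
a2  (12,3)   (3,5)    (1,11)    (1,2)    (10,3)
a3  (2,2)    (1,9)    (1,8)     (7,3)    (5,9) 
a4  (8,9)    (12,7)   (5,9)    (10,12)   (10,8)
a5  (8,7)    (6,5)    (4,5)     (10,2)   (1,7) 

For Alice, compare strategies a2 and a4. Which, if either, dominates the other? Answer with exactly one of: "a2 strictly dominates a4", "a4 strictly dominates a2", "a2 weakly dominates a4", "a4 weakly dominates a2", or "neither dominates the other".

neither dominates the other

Compare a2 to a4 across every action of Bob: C1: 12>8, C2: 3<12, C3: 1<5, C4: 1<10, C5: 10=10.
a2 does better at C1 but worse at C2, C3, C4; neither strategy dominates the other.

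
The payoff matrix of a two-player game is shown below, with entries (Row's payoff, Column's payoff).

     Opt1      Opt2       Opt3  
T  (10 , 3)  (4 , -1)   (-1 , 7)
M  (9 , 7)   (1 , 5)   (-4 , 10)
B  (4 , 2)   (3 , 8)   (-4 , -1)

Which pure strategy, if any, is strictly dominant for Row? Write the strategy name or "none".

T vs M: Opt1: 10>9, Opt2: 4>1, Opt3: -1>-4.
T vs B: Opt1: 10>4, Opt2: 4>3, Opt3: -1>-4.
T strictly beats every other strategy against every opponent action, so it is strictly dominant.

T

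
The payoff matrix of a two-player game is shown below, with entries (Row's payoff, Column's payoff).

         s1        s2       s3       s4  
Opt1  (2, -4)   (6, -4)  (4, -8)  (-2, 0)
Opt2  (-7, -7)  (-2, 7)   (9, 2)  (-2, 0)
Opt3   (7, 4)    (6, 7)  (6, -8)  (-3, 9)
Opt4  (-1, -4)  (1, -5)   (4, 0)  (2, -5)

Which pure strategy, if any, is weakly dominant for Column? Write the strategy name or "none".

none

s1 fails to dominate s2 at Opt2 (-7<7).
s2 fails to dominate s1 at Opt4 (-5<-4).
s3 fails to dominate s1 at Opt1 (-8<-4).
s4 fails to dominate s1 at Opt4 (-5<-4).
No single strategy dominates all the others.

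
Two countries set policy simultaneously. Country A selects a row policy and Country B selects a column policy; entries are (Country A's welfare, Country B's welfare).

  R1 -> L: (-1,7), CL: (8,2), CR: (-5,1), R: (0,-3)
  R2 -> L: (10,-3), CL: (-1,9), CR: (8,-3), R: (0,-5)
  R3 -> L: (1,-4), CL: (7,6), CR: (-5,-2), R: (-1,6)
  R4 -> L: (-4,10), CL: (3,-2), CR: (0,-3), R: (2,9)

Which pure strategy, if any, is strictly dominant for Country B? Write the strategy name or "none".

none

L fails to dominate CL at R2 (-3<9).
CL fails to dominate L at R1 (2<7).
CR fails to dominate L at R1 (1<7).
R fails to dominate L at R1 (-3<7).
No single strategy dominates all the others.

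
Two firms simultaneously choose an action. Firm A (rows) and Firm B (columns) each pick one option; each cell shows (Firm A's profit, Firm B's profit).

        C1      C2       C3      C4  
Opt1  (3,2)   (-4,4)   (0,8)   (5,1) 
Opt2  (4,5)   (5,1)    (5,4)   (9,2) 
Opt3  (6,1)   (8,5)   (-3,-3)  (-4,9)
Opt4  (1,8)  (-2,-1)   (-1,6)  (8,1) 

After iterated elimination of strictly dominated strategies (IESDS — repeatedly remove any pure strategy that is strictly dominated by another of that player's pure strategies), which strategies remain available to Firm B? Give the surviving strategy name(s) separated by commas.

C1, C4

For Firm A, Opt2 strictly dominates Opt1 on the remaining columns (C1: 4>3, C2: 5>-4, C3: 5>0, C4: 9>5); eliminate Opt1.
Row Opt4 is eliminated: Opt2 beats it against every remaining column (C1: 4>1, C2: 5>-2, C3: 5>-1, C4: 9>8).
For Firm B, C4 strictly dominates C2 on the remaining rows (Opt2: 2>1, Opt3: 9>5); eliminate C2.
Column C3 is eliminated: C1 beats it against every remaining row (Opt2: 5>4, Opt3: 1>-3).
Among the remaining strategies, none is strictly dominated by another pure strategy of the same player, so the elimination stops.
Surviving strategies — Firm A: {Opt2, Opt3}; Firm B: {C1, C4}.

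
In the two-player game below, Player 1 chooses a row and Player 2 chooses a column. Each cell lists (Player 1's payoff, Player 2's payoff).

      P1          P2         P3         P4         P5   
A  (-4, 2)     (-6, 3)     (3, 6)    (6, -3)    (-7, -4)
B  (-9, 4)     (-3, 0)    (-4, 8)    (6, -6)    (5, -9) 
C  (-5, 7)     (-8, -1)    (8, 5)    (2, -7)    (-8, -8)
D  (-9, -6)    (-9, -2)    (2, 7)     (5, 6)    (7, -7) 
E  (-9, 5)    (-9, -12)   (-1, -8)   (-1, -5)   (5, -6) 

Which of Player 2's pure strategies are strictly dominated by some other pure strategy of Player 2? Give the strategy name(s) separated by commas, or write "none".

P1: no other strategy beats it everywhere (P2 at B (4>0); P3 at C (7>5); P4 at A (2>-3); P5 at A (2>-4)).
P3 strictly dominates P2 — A: 6>3, B: 8>0, C: 5>-1, D: 7>-2, E: -8>-12.
P3 is not dominated — it holds its own against P1 at A (6>2); P2 at A (6>3); P4 at A (6>-3); P5 at A (6>-4).
P4 is not dominated — it holds its own against P1 at D (6>-6); P2 at D (6>-2); P3 at E (-5>-8); P5 at A (-3>-4).
P1 strictly dominates P5 — A: 2>-4, B: 4>-9, C: 7>-8, D: -6>-7, E: 5>-6.

P2, P5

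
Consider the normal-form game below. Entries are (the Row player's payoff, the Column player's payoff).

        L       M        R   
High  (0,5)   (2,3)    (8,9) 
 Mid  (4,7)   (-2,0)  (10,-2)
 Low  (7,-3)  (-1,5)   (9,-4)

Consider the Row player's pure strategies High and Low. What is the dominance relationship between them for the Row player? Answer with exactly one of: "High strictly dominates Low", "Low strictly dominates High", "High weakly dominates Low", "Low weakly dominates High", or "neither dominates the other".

High's payoffs vs Low's, by the Column player's action — L: 0<7, M: 2>-1, R: 8<9.
High does better at M but worse at L, R; neither strategy dominates the other.

neither dominates the other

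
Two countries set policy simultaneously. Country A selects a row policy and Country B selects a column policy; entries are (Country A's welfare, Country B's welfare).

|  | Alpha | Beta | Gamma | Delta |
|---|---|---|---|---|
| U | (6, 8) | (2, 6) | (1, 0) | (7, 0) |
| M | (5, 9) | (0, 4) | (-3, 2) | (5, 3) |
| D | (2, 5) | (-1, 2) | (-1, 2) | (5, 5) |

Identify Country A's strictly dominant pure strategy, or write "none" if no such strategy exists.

U

U vs M: Alpha: 6>5, Beta: 2>0, Gamma: 1>-3, Delta: 7>5.
U vs D: Alpha: 6>2, Beta: 2>-1, Gamma: 1>-1, Delta: 7>5.
U strictly beats every other strategy against every opponent action, so it is strictly dominant.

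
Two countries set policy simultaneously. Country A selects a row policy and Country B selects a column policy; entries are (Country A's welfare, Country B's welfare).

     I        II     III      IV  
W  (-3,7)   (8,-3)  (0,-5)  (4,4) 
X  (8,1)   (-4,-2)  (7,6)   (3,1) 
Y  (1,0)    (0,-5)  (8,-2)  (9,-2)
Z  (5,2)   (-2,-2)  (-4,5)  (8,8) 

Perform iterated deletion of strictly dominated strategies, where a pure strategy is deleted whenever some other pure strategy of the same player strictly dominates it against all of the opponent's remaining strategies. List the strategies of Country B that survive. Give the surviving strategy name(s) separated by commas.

I, III, IV

Country B's strategy II is strictly dominated by I (W: 7>-3, X: 1>-2, Y: 0>-5, Z: 2>-2) and is removed.
Country A's strategy W is strictly dominated by Y (I: 1>-3, III: 8>0, IV: 9>4) and is removed.
Among the remaining strategies, none is strictly dominated by another pure strategy of the same player, so the elimination stops.
Surviving strategies — Country A: {X, Y, Z}; Country B: {I, III, IV}.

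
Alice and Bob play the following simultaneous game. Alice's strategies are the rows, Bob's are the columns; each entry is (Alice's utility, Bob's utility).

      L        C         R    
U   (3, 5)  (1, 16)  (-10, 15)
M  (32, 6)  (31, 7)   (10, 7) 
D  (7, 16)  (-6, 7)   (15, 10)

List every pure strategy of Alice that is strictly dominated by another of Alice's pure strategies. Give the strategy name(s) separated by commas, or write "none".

M strictly dominates U — L: 32>3, C: 31>1, R: 10>-10.
Nothing dominates M: U at L (32>3); D at L (32>7).
Nothing dominates D: U at L (7>3); M at R (15>10).

U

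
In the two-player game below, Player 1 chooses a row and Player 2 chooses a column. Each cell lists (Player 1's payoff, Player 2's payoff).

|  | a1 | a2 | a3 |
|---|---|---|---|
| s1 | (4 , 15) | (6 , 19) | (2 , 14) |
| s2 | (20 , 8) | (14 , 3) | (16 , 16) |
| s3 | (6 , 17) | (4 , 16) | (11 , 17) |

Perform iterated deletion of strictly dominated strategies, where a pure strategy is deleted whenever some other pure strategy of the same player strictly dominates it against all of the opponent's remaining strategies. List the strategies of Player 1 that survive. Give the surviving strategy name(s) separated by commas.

s2

For Player 1, s2 strictly dominates s1 on the remaining columns (a1: 20>4, a2: 14>6, a3: 16>2); eliminate s1.
For Player 1, s2 strictly dominates s3 on the remaining columns (a1: 20>6, a2: 14>4, a3: 16>11); eliminate s3.
Player 2's strategy a1 is strictly dominated by a3 (s2: 16>8) and is removed.
Player 2's strategy a2 is strictly dominated by a3 (s2: 16>3) and is removed.
Among the remaining strategies, none is strictly dominated by another pure strategy of the same player, so the elimination stops.
Surviving strategies — Player 1: {s2}; Player 2: {a3}.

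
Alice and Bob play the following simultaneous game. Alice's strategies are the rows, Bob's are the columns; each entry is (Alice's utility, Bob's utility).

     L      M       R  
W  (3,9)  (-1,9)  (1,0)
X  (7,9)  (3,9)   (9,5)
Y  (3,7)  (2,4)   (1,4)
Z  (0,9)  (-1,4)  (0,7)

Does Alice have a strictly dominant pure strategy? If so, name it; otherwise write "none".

X

X vs W: L: 7>3, M: 3>-1, R: 9>1.
X vs Y: L: 7>3, M: 3>2, R: 9>1.
X vs Z: L: 7>0, M: 3>-1, R: 9>0.
X strictly beats every other strategy against every opponent action, so it is strictly dominant.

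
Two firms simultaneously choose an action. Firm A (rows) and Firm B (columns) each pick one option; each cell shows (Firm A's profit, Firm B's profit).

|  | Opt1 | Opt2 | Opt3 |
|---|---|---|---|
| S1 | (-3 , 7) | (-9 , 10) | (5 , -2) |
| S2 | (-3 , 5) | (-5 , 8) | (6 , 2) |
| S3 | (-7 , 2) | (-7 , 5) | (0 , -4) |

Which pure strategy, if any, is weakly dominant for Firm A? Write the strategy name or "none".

S2 vs S1: Opt1: -3=-3, Opt2: -5>-9, Opt3: 6>5.
S2 vs S3: Opt1: -3>-7, Opt2: -5>-7, Opt3: 6>0.
S2 is at least as good as every other strategy against every opponent action, so it is weakly dominant.

S2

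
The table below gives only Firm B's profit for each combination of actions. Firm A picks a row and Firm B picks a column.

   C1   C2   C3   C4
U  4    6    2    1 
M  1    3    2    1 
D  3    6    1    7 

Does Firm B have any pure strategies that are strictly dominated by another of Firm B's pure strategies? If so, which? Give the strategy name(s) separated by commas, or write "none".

C1 is strictly dominated by C2 (U: 6>4, M: 3>1, D: 6>3).
Nothing dominates C2: C1 at U (6>4); C3 at U (6>2); C4 at U (6>1).
C2 strictly dominates C3 — U: 6>2, M: 3>2, D: 6>1.
C4 is not dominated — it holds its own against C1 at M (1=1); C2 at D (7>6); C3 at D (7>1).

C1, C3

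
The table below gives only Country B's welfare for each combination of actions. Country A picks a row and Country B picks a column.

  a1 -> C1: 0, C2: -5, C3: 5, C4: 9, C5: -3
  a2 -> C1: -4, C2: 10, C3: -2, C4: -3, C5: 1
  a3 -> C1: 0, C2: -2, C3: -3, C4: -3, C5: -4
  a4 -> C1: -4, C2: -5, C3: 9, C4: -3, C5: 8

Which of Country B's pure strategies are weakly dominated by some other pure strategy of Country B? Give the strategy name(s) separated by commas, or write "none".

Nothing dominates C1: C2 at a1 (0>-5); C3 at a3 (0>-3); C4 at a3 (0>-3); C5 at a1 (0>-3).
C2 is not dominated — it holds its own against C1 at a2 (10>-4); C3 at a2 (10>-2); C4 at a2 (10>-3); C5 at a2 (10>1).
C3 is not dominated — it holds its own against C1 at a1 (5>0); C2 at a1 (5>-5); C4 at a2 (-2>-3); C5 at a1 (5>-3).
C4: no other strategy beats it everywhere (C1 at a1 (9>0); C2 at a1 (9>-5); C3 at a1 (9>5); C5 at a1 (9>-3)).
C5 is not dominated — it holds its own against C1 at a2 (1>-4); C2 at a1 (-3>-5); C3 at a2 (1>-2); C4 at a2 (1>-3).

none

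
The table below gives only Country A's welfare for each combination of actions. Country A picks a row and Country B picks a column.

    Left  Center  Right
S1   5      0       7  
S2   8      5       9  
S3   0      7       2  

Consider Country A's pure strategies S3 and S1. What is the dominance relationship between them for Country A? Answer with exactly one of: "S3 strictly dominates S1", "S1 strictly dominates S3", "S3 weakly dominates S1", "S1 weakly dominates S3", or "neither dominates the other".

neither dominates the other

Compare S3 to S1 across every action of Country B: Left: 0<5, Center: 7>0, Right: 2<7.
S3 does better at Center but worse at Left, Right; neither strategy dominates the other.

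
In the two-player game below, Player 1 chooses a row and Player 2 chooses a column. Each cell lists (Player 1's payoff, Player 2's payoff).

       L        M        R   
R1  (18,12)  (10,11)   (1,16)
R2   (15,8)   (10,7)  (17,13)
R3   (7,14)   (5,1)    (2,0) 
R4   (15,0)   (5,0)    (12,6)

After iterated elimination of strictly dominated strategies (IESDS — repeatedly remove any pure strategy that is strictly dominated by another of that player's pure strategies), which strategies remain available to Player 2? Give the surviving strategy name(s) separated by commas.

R

For Player 1, R2 strictly dominates R3 on the remaining columns (L: 15>7, M: 10>5, R: 17>2); eliminate R3.
Player 2's strategy L is strictly dominated by R (R1: 16>12, R2: 13>8, R4: 6>0) and is removed.
Row R4 is eliminated: R2 beats it against every remaining column (M: 10>5, R: 17>12).
For Player 2, R strictly dominates M on the remaining rows (R1: 16>11, R2: 13>7); eliminate M.
Player 1's strategy R1 is strictly dominated by R2 (R: 17>1) and is removed.
Among the remaining strategies, none is strictly dominated by another pure strategy of the same player, so the elimination stops.
Surviving strategies — Player 1: {R2}; Player 2: {R}.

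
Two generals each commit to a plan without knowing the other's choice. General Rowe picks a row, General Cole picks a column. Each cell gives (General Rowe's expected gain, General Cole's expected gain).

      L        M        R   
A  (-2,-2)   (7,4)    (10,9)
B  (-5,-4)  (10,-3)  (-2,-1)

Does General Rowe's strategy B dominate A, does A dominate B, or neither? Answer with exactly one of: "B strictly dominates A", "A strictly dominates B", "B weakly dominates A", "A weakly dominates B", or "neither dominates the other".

neither dominates the other

B's payoffs vs A's, by General Cole's action — L: -5<-2, M: 10>7, R: -2<10.
B does better at M but worse at L, R; neither strategy dominates the other.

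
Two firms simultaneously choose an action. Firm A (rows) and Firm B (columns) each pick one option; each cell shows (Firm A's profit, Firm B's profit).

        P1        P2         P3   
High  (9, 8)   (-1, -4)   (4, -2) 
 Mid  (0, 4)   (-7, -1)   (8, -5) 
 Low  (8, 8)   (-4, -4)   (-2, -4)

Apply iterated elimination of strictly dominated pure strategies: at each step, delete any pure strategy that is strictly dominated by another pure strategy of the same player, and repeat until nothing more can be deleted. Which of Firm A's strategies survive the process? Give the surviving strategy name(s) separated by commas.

Row Low is eliminated: High beats it against every remaining column (P1: 9>8, P2: -1>-4, P3: 4>-2).
Column P2 is eliminated: P1 beats it against every remaining row (High: 8>-4, Mid: 4>-1).
For Firm B, P1 strictly dominates P3 on the remaining rows (High: 8>-2, Mid: 4>-5); eliminate P3.
Row Mid is eliminated: High beats it against every remaining column (P1: 9>0).
Among the remaining strategies, none is strictly dominated by another pure strategy of the same player, so the elimination stops.
Surviving strategies — Firm A: {High}; Firm B: {P1}.

High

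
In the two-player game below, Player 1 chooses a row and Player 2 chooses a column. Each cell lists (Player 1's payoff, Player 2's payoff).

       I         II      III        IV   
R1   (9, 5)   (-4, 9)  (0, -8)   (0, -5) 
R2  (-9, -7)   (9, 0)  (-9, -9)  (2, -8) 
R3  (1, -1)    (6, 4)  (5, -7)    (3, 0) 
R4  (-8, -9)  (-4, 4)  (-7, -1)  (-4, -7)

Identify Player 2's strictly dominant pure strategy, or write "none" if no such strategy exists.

II vs I: R1: 9>5, R2: 0>-7, R3: 4>-1, R4: 4>-9.
II vs III: R1: 9>-8, R2: 0>-9, R3: 4>-7, R4: 4>-1.
II vs IV: R1: 9>-5, R2: 0>-8, R3: 4>0, R4: 4>-7.
II strictly beats every other strategy against every opponent action, so it is strictly dominant.

II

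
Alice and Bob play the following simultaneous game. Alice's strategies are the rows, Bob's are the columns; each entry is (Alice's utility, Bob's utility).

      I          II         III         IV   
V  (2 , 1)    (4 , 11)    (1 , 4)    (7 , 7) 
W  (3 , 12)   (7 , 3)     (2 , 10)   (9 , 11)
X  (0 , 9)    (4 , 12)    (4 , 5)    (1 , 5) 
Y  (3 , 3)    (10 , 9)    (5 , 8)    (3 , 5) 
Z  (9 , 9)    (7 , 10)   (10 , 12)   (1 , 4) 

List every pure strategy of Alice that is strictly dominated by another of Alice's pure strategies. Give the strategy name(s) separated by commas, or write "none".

V, X

V: dominated, since W does at least as well everywhere (I: 3>2, II: 7>4, III: 2>1, IV: 9>7).
W is not dominated — it holds its own against V at I (3>2); X at I (3>0); Y at I (3=3); Z at II (7=7).
Y strictly dominates X — I: 3>0, II: 10>4, III: 5>4, IV: 3>1.
Y: no other strategy beats it everywhere (V at I (3>2); W at I (3=3); X at I (3>0); Z at II (10>7)).
Z: no other strategy beats it everywhere (V at I (9>2); W at I (9>3); X at I (9>0); Y at I (9>3)).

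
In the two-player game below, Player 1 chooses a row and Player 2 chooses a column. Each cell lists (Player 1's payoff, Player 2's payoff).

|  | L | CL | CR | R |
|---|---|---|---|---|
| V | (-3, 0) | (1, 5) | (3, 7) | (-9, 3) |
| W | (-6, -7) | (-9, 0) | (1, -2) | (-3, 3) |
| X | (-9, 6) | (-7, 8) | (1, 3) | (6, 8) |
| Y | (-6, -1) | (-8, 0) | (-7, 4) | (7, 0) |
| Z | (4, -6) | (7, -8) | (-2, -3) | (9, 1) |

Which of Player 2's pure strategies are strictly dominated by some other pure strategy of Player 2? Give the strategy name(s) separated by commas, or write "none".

L

L is strictly dominated by R (V: 3>0, W: 3>-7, X: 8>6, Y: 0>-1, Z: 1>-6).
Nothing dominates CL: L at V (5>0); CR at W (0>-2); R at V (5>3).
CR: no other strategy beats it everywhere (L at V (7>0); CL at V (7>5); R at V (7>3)).
R is not dominated — it holds its own against L at V (3>0); CL at W (3>0); CR at W (3>-2).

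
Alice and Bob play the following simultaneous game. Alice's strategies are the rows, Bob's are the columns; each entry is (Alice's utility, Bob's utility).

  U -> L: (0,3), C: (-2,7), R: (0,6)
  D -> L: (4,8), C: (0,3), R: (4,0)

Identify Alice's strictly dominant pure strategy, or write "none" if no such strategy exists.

D vs U: L: 4>0, C: 0>-2, R: 4>0.
D strictly beats every other strategy against every opponent action, so it is strictly dominant.

D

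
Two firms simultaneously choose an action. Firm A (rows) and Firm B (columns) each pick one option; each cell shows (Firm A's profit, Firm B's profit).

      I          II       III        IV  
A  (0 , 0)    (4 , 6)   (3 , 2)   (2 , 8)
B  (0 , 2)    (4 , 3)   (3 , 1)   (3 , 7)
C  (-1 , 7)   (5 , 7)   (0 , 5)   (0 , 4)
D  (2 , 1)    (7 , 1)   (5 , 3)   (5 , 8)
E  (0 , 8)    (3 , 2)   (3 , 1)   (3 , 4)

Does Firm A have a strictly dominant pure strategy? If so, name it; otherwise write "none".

D vs A: I: 2>0, II: 7>4, III: 5>3, IV: 5>2.
D vs B: I: 2>0, II: 7>4, III: 5>3, IV: 5>3.
D vs C: I: 2>-1, II: 7>5, III: 5>0, IV: 5>0.
D vs E: I: 2>0, II: 7>3, III: 5>3, IV: 5>3.
D strictly beats every other strategy against every opponent action, so it is strictly dominant.

D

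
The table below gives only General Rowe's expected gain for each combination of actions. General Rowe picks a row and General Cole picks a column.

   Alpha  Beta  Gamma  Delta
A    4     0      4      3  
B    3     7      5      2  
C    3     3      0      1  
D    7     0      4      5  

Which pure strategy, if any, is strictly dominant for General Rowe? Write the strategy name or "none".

A fails to dominate B at Beta (0<7).
B fails to dominate A at Alpha (3<4).
C fails to dominate A at Alpha (3<4).
D fails to dominate A at Beta (0=0).
No single strategy dominates all the others.

none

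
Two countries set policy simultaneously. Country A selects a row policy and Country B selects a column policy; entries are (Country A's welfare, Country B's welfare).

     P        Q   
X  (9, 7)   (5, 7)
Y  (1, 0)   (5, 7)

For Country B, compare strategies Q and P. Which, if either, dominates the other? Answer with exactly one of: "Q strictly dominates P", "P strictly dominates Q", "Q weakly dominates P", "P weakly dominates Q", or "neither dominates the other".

Q weakly dominates P

Compare Q to P across every action of Country A: X: 7=7, Y: 7>0.
Q is at least as good everywhere and strictly better somewhere (tied only at X), so Q weakly but not strictly dominates P.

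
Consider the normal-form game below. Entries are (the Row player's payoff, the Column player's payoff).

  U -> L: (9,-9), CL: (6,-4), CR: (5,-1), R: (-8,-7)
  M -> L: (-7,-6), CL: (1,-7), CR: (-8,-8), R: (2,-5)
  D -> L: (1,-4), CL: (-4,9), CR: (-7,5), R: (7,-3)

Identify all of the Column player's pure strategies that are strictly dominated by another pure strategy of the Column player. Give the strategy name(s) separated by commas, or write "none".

L: dominated, since R does at least as well everywhere (U: -7>-9, M: -5>-6, D: -3>-4).
CL is not dominated — it holds its own against L at U (-4>-9); CR at M (-7>-8); R at U (-4>-7).
Nothing dominates CR: L at U (-1>-9); CL at U (-1>-4); R at U (-1>-7).
Nothing dominates R: L at U (-7>-9); CL at M (-5>-7); CR at M (-5>-8).

L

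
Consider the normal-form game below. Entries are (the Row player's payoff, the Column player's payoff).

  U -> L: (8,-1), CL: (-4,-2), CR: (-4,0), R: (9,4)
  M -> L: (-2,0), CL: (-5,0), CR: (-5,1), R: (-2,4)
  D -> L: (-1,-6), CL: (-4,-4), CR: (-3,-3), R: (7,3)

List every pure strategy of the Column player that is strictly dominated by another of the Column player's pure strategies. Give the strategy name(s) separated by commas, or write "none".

CR strictly dominates L — U: 0>-1, M: 1>0, D: -3>-6.
CL is strictly dominated by CR (U: 0>-2, M: 1>0, D: -3>-4).
CR: dominated, since R does at least as well everywhere (U: 4>0, M: 4>1, D: 3>-3).
Nothing dominates R: L at U (4>-1); CL at U (4>-2); CR at U (4>0).

L, CL, CR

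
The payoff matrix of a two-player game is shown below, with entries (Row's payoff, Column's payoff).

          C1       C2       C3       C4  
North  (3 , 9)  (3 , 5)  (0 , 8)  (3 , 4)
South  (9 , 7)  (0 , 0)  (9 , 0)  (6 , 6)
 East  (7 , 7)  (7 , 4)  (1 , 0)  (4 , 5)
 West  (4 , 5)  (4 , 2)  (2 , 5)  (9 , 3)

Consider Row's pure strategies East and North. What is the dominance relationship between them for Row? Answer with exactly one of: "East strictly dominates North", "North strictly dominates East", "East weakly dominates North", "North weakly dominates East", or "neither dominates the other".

East strictly dominates North

East's payoffs vs North's, by Column's action — C1: 7>3, C2: 7>3, C3: 1>0, C4: 4>3.
East gives a strictly higher payoff against each choice by Column, so East strictly dominates North.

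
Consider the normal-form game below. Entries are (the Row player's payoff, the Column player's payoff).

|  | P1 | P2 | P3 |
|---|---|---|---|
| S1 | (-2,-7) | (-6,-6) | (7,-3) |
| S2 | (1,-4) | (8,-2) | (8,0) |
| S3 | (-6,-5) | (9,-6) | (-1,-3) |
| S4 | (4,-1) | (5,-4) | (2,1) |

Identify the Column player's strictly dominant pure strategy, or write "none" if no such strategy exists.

P3 vs P1: S1: -3>-7, S2: 0>-4, S3: -3>-5, S4: 1>-1.
P3 vs P2: S1: -3>-6, S2: 0>-2, S3: -3>-6, S4: 1>-4.
P3 strictly beats every other strategy against every opponent action, so it is strictly dominant.

P3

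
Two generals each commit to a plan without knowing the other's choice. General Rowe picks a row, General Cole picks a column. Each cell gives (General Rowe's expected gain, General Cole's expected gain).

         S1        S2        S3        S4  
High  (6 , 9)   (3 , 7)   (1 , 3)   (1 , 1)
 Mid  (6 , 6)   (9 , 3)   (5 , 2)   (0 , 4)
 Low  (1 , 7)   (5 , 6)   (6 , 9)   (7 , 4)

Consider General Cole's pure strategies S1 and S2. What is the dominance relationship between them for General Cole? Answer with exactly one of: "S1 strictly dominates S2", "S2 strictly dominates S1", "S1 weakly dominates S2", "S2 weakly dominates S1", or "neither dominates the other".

S1 strictly dominates S2

Compare S1 to S2 across each choice by General Rowe: High: 9>7, Mid: 6>3, Low: 7>6.
S1 gives a strictly higher payoff against each choice by General Rowe, so S1 strictly dominates S2.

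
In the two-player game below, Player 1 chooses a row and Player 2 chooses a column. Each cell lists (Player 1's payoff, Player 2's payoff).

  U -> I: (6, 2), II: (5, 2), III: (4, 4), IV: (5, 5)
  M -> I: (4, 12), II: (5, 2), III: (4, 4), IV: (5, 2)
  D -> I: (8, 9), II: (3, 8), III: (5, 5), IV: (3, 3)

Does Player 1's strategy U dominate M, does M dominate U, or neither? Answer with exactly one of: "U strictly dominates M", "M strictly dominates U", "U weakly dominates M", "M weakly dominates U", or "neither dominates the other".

U's payoffs vs M's, by Player 2's action — I: 6>4, II: 5=5, III: 4=4, IV: 5=5.
U is at least as good everywhere and strictly better somewhere (tied only at II, III, IV), so U weakly but not strictly dominates M.

U weakly dominates M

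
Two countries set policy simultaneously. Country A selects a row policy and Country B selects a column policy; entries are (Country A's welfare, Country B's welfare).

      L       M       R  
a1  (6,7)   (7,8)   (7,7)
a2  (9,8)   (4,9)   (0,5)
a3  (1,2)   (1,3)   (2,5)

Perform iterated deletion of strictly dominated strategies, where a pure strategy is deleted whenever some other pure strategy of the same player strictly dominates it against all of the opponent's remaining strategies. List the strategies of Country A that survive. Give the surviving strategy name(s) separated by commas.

a1

Row a3 is eliminated: a1 beats it against every remaining column (L: 6>1, M: 7>1, R: 7>2).
Column L is eliminated: M beats it against every remaining row (a1: 8>7, a2: 9>8).
For Country A, a1 strictly dominates a2 on the remaining columns (M: 7>4, R: 7>0); eliminate a2.
For Country B, M strictly dominates R on the remaining rows (a1: 8>7); eliminate R.
Among the remaining strategies, none is strictly dominated by another pure strategy of the same player, so the elimination stops.
Surviving strategies — Country A: {a1}; Country B: {M}.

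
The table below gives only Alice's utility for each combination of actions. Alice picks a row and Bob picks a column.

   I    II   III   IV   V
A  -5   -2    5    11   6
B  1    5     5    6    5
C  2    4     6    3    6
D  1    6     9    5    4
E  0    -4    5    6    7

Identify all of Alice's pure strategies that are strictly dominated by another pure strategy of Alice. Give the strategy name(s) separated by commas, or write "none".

Nothing dominates A: B at III (5=5); C at IV (11>3); D at IV (11>5); E at II (-2>-4).
B: no other strategy beats it everywhere (A at I (1>-5); C at II (5>4); D at I (1=1); E at I (1>0)).
C is not dominated — it holds its own against A at I (2>-5); B at I (2>1); D at I (2>1); E at I (2>0).
Nothing dominates D: A at I (1>-5); B at I (1=1); C at II (6>4); E at I (1>0).
E: no other strategy beats it everywhere (A at I (0>-5); B at III (5=5); C at IV (6>3); D at IV (6>5)).

none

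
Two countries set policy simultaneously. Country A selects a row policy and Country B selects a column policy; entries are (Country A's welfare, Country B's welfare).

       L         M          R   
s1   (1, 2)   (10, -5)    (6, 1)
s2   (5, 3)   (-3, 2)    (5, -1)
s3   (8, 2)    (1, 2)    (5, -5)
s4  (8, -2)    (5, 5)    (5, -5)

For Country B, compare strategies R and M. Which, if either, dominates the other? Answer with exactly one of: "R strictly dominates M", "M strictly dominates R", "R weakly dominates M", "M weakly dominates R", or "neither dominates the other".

R's payoffs vs M's, by Country A's action — s1: 1>-5, s2: -1<2, s3: -5<2, s4: -5<5.
R does better at s1 but worse at s2, s3, s4; neither strategy dominates the other.

neither dominates the other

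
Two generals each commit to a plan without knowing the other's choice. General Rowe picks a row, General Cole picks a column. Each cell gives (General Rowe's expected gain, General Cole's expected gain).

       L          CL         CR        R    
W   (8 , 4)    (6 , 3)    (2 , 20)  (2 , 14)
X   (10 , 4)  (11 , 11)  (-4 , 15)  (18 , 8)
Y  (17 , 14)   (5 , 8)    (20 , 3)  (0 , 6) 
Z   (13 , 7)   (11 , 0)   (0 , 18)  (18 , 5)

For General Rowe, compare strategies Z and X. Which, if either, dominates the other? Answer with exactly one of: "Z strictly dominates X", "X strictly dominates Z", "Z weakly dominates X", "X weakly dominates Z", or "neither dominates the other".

Z weakly dominates X

Compare Z to X across each choice by General Cole: L: 13>10, CL: 11=11, CR: 0>-4, R: 18=18.
Z is at least as good everywhere and strictly better somewhere (tied only at CL, R), so Z weakly but not strictly dominates X.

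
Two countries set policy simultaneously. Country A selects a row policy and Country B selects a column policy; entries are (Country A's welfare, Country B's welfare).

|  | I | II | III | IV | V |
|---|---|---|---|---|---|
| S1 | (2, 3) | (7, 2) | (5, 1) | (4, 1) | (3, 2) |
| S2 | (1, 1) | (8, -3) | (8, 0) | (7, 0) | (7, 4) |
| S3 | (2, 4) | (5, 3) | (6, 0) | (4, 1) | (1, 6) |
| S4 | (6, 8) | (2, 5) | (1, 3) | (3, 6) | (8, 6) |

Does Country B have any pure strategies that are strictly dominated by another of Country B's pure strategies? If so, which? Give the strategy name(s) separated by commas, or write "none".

I: no other strategy beats it everywhere (II at S1 (3>2); III at S1 (3>1); IV at S1 (3>1); V at S1 (3>2)).
I strictly dominates II — S1: 3>2, S2: 1>-3, S3: 4>3, S4: 8>5.
III is strictly dominated by I (S1: 3>1, S2: 1>0, S3: 4>0, S4: 8>3).
IV: dominated, since I does at least as well everywhere (S1: 3>1, S2: 1>0, S3: 4>1, S4: 8>6).
V: no other strategy beats it everywhere (I at S2 (4>1); II at S1 (2=2); III at S1 (2>1); IV at S1 (2>1)).

II, III, IV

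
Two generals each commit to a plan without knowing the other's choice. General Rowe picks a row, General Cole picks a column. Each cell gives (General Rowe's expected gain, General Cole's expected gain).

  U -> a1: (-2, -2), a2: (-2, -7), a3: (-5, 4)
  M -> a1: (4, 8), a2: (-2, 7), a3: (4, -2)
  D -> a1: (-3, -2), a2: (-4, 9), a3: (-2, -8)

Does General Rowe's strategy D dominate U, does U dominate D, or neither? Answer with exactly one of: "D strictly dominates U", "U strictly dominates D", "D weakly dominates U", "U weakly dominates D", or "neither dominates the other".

neither dominates the other

D's payoffs vs U's, by General Cole's action — a1: -3<-2, a2: -4<-2, a3: -2>-5.
D does better at a3 but worse at a1, a2; neither strategy dominates the other.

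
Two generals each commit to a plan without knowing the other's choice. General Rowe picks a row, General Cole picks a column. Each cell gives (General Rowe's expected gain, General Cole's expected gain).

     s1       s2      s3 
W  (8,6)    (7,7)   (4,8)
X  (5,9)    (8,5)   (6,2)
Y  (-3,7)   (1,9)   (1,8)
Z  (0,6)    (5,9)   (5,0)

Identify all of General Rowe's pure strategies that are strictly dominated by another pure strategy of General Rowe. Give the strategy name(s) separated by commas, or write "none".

W is not dominated — it holds its own against X at s1 (8>5); Y at s1 (8>-3); Z at s1 (8>0).
X: no other strategy beats it everywhere (W at s2 (8>7); Y at s1 (5>-3); Z at s1 (5>0)).
W strictly dominates Y — s1: 8>-3, s2: 7>1, s3: 4>1.
Z is strictly dominated by X (s1: 5>0, s2: 8>5, s3: 6>5).

Y, Z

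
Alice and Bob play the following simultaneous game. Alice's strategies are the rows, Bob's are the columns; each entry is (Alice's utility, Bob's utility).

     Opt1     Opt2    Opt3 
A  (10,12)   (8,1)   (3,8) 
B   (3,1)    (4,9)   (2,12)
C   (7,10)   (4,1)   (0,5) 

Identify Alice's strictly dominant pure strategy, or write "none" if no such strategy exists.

A vs B: Opt1: 10>3, Opt2: 8>4, Opt3: 3>2.
A vs C: Opt1: 10>7, Opt2: 8>4, Opt3: 3>0.
A strictly beats every other strategy against every opponent action, so it is strictly dominant.

A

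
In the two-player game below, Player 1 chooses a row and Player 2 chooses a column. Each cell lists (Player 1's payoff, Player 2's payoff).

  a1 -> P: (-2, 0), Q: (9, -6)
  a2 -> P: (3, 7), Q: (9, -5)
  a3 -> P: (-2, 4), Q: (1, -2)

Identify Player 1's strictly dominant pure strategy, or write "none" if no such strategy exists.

none

a1 fails to dominate a2 at P (-2<3).
a2 fails to dominate a1 at Q (9=9).
a3 fails to dominate a1 at P (-2=-2).
No single strategy dominates all the others.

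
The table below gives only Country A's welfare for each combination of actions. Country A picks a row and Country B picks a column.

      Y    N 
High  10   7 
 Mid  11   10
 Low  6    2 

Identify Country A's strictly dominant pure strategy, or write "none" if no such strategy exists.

Mid

Mid vs High: Y: 11>10, N: 10>7.
Mid vs Low: Y: 11>6, N: 10>2.
Mid strictly beats every other strategy against every opponent action, so it is strictly dominant.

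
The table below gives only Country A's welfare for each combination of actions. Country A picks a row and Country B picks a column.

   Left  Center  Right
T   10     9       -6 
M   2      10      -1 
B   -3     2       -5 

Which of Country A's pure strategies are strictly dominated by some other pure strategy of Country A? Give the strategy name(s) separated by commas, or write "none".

B

T is not dominated — it holds its own against M at Left (10>2); B at Left (10>-3).
Nothing dominates M: T at Center (10>9); B at Left (2>-3).
M strictly dominates B — Left: 2>-3, Center: 10>2, Right: -1>-5.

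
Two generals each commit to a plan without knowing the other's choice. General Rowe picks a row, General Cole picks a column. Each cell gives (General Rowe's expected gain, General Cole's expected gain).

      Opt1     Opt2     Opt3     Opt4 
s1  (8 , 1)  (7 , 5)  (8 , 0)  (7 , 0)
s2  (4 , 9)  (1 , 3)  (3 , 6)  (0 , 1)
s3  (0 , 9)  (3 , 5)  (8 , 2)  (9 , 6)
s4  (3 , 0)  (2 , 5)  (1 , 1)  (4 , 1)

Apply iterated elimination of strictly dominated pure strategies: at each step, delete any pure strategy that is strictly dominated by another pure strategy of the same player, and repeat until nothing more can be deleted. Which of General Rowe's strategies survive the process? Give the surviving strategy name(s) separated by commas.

s1

Row s2 is eliminated: s1 beats it against every remaining column (Opt1: 8>4, Opt2: 7>1, Opt3: 8>3, Opt4: 7>0).
Row s4 is eliminated: s1 beats it against every remaining column (Opt1: 8>3, Opt2: 7>2, Opt3: 8>1, Opt4: 7>4).
For General Cole, Opt1 strictly dominates Opt3 on the remaining rows (s1: 1>0, s3: 9>2); eliminate Opt3.
Column Opt4 is eliminated: Opt1 beats it against every remaining row (s1: 1>0, s3: 9>6).
General Rowe's strategy s3 is strictly dominated by s1 (Opt1: 8>0, Opt2: 7>3) and is removed.
Column Opt1 is eliminated: Opt2 beats it against every remaining row (s1: 5>1).
Among the remaining strategies, none is strictly dominated by another pure strategy of the same player, so the elimination stops.
Surviving strategies — General Rowe: {s1}; General Cole: {Opt2}.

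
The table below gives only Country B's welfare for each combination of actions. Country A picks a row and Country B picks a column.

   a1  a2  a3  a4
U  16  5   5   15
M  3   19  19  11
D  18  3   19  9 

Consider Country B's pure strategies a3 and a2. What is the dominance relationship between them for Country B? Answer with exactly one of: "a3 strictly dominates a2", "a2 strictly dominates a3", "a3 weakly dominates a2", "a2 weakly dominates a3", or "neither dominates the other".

Compare a3 to a2 across every action of Country A: U: 5=5, M: 19=19, D: 19>3.
a3 is at least as good everywhere and strictly better somewhere (tied only at U, M), so a3 weakly but not strictly dominates a2.

a3 weakly dominates a2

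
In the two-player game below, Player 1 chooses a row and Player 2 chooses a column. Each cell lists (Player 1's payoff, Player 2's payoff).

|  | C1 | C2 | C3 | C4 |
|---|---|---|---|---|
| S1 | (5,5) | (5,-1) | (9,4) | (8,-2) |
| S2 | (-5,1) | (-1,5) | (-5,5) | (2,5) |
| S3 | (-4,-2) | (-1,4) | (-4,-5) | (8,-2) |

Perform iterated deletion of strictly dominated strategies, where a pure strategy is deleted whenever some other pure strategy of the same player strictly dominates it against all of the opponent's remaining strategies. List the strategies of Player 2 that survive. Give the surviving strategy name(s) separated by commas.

C1

For Player 1, S1 strictly dominates S2 on the remaining columns (C1: 5>-5, C2: 5>-1, C3: 9>-5, C4: 8>2); eliminate S2.
For Player 2, C1 strictly dominates C3 on the remaining rows (S1: 5>4, S3: -2>-5); eliminate C3.
Column C4 is eliminated: C2 beats it against every remaining row (S1: -1>-2, S3: 4>-2).
Player 1's strategy S3 is strictly dominated by S1 (C1: 5>-4, C2: 5>-1) and is removed.
For Player 2, C1 strictly dominates C2 on the remaining rows (S1: 5>-1); eliminate C2.
Among the remaining strategies, none is strictly dominated by another pure strategy of the same player, so the elimination stops.
Surviving strategies — Player 1: {S1}; Player 2: {C1}.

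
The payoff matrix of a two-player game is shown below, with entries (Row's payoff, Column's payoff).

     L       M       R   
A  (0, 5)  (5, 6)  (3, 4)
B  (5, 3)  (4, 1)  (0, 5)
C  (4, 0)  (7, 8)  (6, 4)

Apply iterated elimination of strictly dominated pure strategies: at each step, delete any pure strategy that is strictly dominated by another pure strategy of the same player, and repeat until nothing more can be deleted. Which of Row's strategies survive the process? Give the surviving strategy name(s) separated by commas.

C

For Row, C strictly dominates A on the remaining columns (L: 4>0, M: 7>5, R: 6>3); eliminate A.
For Column, R strictly dominates L on the remaining rows (B: 5>3, C: 4>0); eliminate L.
For Row, C strictly dominates B on the remaining columns (M: 7>4, R: 6>0); eliminate B.
Column's strategy R is strictly dominated by M (C: 8>4) and is removed.
Among the remaining strategies, none is strictly dominated by another pure strategy of the same player, so the elimination stops.
Surviving strategies — Row: {C}; Column: {M}.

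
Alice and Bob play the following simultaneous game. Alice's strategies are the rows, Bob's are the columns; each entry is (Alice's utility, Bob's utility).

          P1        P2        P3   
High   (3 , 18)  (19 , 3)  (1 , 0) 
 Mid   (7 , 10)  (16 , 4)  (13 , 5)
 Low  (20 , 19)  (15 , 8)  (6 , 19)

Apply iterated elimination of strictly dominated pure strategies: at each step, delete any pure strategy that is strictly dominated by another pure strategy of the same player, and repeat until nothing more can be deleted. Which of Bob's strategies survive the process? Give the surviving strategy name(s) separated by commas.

Bob's strategy P2 is strictly dominated by P1 (High: 18>3, Mid: 10>4, Low: 19>8) and is removed.
For Alice, Mid strictly dominates High on the remaining columns (P1: 7>3, P3: 13>1); eliminate High.
Among the remaining strategies, none is strictly dominated by another pure strategy of the same player, so the elimination stops.
Surviving strategies — Alice: {Mid, Low}; Bob: {P1, P3}.

P1, P3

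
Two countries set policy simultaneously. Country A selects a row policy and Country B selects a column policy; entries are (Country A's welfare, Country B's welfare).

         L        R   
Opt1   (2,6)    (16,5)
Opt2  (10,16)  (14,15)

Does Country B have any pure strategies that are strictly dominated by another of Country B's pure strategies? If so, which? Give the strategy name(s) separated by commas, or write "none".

R

L: no other strategy beats it everywhere (R at Opt1 (6>5)).
L strictly dominates R — Opt1: 6>5, Opt2: 16>15.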